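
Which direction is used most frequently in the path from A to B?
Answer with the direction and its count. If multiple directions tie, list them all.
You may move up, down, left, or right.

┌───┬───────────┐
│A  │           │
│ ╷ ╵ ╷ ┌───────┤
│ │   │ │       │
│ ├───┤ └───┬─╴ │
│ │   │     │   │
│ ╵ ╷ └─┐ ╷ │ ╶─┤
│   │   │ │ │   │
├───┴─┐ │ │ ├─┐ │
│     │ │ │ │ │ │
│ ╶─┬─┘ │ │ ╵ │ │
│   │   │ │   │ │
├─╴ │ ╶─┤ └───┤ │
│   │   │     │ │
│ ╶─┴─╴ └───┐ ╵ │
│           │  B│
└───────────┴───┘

Directions: right, down, right, up, right, down, down, right, down, down, down, down, right, right, down, right
Counts: {'right': 7, 'down': 8, 'up': 1}
Most common: down (8 times)

Solution:

┌───┬───────────┐
│A ↓│↱ ↓        │
│ ╷ ╵ ╷ ┌───────┤
│ │↳ ↑│↓│       │
│ ├───┤ └───┬─╴ │
│ │   │↳ ↓  │   │
│ ╵ ╷ └─┐ ╷ │ ╶─┤
│   │   │↓│ │   │
├───┴─┐ │ │ ├─┐ │
│     │ │↓│ │ │ │
│ ╶─┬─┘ │ │ ╵ │ │
│   │   │↓│   │ │
├─╴ │ ╶─┤ └───┤ │
│   │   │↳ → ↓│ │
│ ╶─┴─╴ └───┐ ╵ │
│           │↳ B│
└───────────┴───┘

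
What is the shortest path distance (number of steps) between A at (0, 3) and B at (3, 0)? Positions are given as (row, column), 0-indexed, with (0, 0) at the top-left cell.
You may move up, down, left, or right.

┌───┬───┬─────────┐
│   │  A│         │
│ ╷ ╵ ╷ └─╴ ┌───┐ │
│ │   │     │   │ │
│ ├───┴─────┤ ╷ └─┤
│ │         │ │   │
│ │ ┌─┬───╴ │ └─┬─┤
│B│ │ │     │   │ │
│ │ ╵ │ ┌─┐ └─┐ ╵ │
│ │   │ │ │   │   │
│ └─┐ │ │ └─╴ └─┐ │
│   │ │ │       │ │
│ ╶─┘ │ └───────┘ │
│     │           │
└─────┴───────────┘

Finding path from (0, 3) to (3, 0):
Path: (0,3) → (0,2) → (1,2) → (1,1) → (0,1) → (0,0) → (1,0) → (2,0) → (3,0)
Distance: 8 steps

Solution:

┌───┬───┬─────────┐
│↓ ↰│↓ A│         │
│ ╷ ╵ ╷ └─╴ ┌───┐ │
│↓│↑ ↲│     │   │ │
│ ├───┴─────┤ ╷ └─┤
│↓│         │ │   │
│ │ ┌─┬───╴ │ └─┬─┤
│B│ │ │     │   │ │
│ │ ╵ │ ┌─┐ └─┐ ╵ │
│ │   │ │ │   │   │
│ └─┐ │ │ └─╴ └─┐ │
│   │ │ │       │ │
│ ╶─┘ │ └───────┘ │
│     │           │
└─────┴───────────┘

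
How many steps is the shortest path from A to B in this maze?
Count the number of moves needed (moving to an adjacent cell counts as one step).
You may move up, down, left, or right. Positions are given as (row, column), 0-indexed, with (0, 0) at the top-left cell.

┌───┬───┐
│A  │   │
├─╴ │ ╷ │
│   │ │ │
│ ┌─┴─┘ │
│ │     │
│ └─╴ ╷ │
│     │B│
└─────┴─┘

Using BFS to find shortest path:
Start: (0, 0), End: (3, 3)
Path found:
(0,0) → (0,1) → (1,1) → (1,0) → (2,0) → (3,0) → (3,1) → (3,2) → (2,2) → (2,3) → (3,3)
Number of steps: 10

Solution:

┌───┬───┐
│A ↓│   │
├─╴ │ ╷ │
│↓ ↲│ │ │
│ ┌─┴─┘ │
│↓│  ↱ ↓│
│ └─╴ ╷ │
│↳ → ↑│B│
└─────┴─┘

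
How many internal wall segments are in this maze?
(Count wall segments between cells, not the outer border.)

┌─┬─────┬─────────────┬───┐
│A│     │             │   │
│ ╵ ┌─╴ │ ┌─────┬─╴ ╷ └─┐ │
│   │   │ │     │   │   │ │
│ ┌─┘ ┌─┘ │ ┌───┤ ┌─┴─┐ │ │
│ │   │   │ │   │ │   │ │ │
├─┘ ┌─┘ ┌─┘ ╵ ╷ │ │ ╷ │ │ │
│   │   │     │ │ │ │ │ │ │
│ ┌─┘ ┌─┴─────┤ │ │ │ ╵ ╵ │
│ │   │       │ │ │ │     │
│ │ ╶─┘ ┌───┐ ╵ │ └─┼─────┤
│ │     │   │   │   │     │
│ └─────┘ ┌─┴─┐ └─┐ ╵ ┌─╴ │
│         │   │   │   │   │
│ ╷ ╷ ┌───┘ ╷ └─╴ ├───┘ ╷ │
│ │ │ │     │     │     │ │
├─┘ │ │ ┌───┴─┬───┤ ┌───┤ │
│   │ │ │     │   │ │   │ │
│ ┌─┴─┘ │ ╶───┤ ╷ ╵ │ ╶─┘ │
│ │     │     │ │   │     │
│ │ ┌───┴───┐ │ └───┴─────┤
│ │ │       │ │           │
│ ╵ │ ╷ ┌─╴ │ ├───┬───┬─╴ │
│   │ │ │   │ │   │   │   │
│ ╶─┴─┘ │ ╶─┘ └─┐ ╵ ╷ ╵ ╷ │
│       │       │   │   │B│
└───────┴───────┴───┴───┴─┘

Counting internal wall segments:
Total internal walls: 144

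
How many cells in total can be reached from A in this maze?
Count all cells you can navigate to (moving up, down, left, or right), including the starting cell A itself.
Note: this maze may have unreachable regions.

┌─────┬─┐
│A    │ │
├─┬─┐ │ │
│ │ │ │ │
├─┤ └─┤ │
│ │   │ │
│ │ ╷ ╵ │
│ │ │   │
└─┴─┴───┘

Using BFS/flood-fill to find all reachable cells from A:
Maze size: 4 × 4 = 16 total cells
12 cell(s) are walled off and cannot be reached from A.
Reachable cells: 4

Reachable region (· marks reachable cells):

┌─────┬─┐
│A · ·│ │
├─┬─┐ │ │
│ │ │·│ │
├─┤ └─┤ │
│ │   │ │
│ │ ╷ ╵ │
│ │ │   │
└─┴─┴───┘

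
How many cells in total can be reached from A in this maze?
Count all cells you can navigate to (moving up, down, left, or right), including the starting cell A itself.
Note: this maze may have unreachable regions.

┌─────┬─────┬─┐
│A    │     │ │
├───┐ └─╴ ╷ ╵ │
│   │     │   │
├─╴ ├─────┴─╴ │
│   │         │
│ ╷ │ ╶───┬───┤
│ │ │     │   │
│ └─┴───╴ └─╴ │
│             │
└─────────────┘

Using BFS/flood-fill to find all reachable cells from A:
Maze size: 5 × 7 = 35 total cells
All cells are reachable — the maze is fully connected.
Reachable cells: 35

Reachable region (· marks reachable cells):

┌─────┬─────┬─┐
│A · ·│· · ·│·│
├───┐ └─╴ ╷ ╵ │
│· ·│· · ·│· ·│
├─╴ ├─────┴─╴ │
│· ·│· · · · ·│
│ ╷ │ ╶───┬───┤
│·│·│· · ·│· ·│
│ └─┴───╴ └─╴ │
│· · · · · · ·│
└─────────────┘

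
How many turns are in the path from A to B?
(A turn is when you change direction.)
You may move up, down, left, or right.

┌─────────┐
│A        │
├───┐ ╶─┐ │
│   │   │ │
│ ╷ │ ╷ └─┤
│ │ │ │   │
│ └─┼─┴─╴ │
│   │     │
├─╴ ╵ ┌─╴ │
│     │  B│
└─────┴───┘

Directions: right, right, down, right, down, right, down, down
Number of turns: 5

Solution:

┌─────────┐
│A → ↓    │
├───┐ ╶─┐ │
│   │↳ ↓│ │
│ ╷ │ ╷ └─┤
│ │ │ │↳ ↓│
│ └─┼─┴─╴ │
│   │    ↓│
├─╴ ╵ ┌─╴ │
│     │  B│
└─────┴───┘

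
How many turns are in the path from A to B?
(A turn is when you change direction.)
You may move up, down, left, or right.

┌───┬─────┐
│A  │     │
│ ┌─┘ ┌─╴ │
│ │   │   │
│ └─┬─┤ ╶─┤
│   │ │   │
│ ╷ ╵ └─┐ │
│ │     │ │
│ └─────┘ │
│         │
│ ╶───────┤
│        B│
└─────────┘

Directions: down, down, down, down, down, right, right, right, right
Number of turns: 1

Solution:

┌───┬─────┐
│A  │     │
│ ┌─┘ ┌─╴ │
│↓│   │   │
│ └─┬─┤ ╶─┤
│↓  │ │   │
│ ╷ ╵ └─┐ │
│↓│     │ │
│ └─────┘ │
│↓        │
│ ╶───────┤
│↳ → → → B│
└─────────┘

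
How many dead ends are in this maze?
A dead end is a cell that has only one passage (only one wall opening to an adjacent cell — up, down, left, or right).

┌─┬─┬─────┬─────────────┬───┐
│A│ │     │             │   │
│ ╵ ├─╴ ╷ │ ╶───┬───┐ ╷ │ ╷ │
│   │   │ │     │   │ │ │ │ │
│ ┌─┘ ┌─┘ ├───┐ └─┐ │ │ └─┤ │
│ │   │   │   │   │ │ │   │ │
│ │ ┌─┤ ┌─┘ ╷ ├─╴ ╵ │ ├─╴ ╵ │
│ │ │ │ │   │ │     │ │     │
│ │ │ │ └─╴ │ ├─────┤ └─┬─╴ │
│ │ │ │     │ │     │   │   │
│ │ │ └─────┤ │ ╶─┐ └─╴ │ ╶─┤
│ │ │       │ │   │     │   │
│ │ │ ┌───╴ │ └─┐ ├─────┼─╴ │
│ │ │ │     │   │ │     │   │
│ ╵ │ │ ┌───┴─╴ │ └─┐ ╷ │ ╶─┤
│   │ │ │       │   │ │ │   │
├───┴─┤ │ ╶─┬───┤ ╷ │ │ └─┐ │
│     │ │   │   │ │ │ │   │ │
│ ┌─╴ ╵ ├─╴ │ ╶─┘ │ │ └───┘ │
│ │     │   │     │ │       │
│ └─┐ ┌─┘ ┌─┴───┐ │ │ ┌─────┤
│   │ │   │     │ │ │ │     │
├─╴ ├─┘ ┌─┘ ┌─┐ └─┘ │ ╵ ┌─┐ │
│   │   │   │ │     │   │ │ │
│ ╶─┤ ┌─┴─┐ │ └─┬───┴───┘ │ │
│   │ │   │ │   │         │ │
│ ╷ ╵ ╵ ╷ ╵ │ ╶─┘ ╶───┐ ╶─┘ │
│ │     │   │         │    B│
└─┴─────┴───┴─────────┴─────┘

Checking each cell for number of passages:

Dead ends found at positions:
  (0, 0)
  (0, 1)
  (0, 2)
  (1, 8)
  (1, 12)
  (3, 2)
  (3, 4)
  (3, 7)
  (3, 11)
  (6, 9)
  (7, 2)
  (8, 7)
  (8, 12)
  (9, 1)
  (10, 2)
  (10, 8)
  (11, 4)
  (11, 6)
  (11, 12)
  (12, 7)
  (13, 0)
  (13, 10)
Total dead ends: 22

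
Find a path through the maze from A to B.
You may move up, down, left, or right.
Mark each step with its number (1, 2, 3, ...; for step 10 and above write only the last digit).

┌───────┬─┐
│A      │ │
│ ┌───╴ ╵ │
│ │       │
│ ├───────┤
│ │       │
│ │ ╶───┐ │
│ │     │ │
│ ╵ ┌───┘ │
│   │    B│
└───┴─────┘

Finding the shortest path through the maze:
Path length: 12 steps
Directions: down → down → down → down → right → up → up → right → right → right → down → down

Solution:

┌───────┬─┐
│A      │ │
│ ┌───╴ ╵ │
│1│       │
│ ├───────┤
│2│7 8 9 0│
│ │ ╶───┐ │
│3│6    │1│
│ ╵ ┌───┘ │
│4 5│    B│
└───┴─────┘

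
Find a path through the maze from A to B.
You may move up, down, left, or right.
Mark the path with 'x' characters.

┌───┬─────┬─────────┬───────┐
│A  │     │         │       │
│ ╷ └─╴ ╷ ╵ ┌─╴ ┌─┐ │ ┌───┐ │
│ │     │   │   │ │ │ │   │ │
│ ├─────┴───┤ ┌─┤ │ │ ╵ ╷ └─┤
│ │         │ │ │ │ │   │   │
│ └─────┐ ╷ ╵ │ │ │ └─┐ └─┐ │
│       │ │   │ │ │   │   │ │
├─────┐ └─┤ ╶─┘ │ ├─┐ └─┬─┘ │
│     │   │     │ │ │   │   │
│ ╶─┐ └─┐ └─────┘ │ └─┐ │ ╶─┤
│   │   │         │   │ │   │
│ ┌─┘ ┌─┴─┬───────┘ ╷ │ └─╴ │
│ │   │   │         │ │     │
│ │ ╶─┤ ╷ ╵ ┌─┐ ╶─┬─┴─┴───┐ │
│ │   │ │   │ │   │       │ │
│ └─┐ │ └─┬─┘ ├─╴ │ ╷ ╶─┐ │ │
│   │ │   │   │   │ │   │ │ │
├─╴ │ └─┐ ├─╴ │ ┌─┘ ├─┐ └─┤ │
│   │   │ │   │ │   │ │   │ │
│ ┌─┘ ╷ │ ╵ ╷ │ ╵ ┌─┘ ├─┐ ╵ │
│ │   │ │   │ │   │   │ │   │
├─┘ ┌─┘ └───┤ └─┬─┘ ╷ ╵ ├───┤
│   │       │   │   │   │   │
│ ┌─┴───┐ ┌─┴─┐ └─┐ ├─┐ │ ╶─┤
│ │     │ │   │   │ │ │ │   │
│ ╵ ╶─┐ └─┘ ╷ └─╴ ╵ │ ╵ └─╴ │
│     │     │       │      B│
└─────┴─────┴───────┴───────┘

Finding the shortest path through the maze:
Path length: 76 steps
Directions: right → down → right → right → up → right → down → right → up → right → right → right → right → down → down → down → right → down → right → down → down → right → right → down → down → down → down → left → up → left → up → left → up → left → down → down → left → down → left → up → up → right → up → left → up → left → left → down → left → up → left → down → down → right → down → down → right → up → right → down → down → right → down → right → down → right → up → up → up → right → down → right → down → down → right → right

Solution:

┌───┬─────┬─────────┬───────┐
│A x│  x x│x x x x x│       │
│ ╷ └─╴ ╷ ╵ ┌─╴ ┌─┐ │ ┌───┐ │
│ │x x x│x x│   │ │x│ │   │ │
│ ├─────┴───┤ ┌─┤ │ │ ╵ ╷ └─┤
│ │         │ │ │ │x│   │   │
│ └─────┐ ╷ ╵ │ │ │ └─┐ └─┐ │
│       │ │   │ │ │x x│   │ │
├─────┐ └─┤ ╶─┘ │ ├─┐ └─┬─┘ │
│     │   │     │ │ │x x│   │
│ ╶─┐ └─┐ └─────┘ │ └─┐ │ ╶─┤
│   │   │         │   │x│   │
│ ┌─┘ ┌─┴─┬───────┘ ╷ │ └─╴ │
│ │   │x x│x x x    │ │x x x│
│ │ ╶─┤ ╷ ╵ ┌─┐ ╶─┬─┴─┴───┐ │
│ │   │x│x x│ │x x│x x    │x│
│ └─┐ │ └─┬─┘ ├─╴ │ ╷ ╶─┐ │ │
│   │ │x x│   │x x│x│x x│ │x│
├─╴ │ └─┐ ├─╴ │ ┌─┘ ├─┐ └─┤ │
│   │   │x│x x│x│x x│ │x x│x│
│ ┌─┘ ╷ │ ╵ ╷ │ ╵ ┌─┘ ├─┐ ╵ │
│ │   │ │x x│x│x x│x x│ │x x│
├─┘ ┌─┘ └───┤ └─┬─┘ ╷ ╵ ├───┤
│   │       │x x│  x│x x│   │
│ ┌─┴───┐ ┌─┴─┐ └─┐ ├─┐ │ ╶─┤
│ │     │ │   │x x│x│ │x│   │
│ ╵ ╶─┐ └─┘ ╷ └─╴ ╵ │ ╵ └─╴ │
│     │     │    x x│  x x B│
└─────┴─────┴───────┴───────┘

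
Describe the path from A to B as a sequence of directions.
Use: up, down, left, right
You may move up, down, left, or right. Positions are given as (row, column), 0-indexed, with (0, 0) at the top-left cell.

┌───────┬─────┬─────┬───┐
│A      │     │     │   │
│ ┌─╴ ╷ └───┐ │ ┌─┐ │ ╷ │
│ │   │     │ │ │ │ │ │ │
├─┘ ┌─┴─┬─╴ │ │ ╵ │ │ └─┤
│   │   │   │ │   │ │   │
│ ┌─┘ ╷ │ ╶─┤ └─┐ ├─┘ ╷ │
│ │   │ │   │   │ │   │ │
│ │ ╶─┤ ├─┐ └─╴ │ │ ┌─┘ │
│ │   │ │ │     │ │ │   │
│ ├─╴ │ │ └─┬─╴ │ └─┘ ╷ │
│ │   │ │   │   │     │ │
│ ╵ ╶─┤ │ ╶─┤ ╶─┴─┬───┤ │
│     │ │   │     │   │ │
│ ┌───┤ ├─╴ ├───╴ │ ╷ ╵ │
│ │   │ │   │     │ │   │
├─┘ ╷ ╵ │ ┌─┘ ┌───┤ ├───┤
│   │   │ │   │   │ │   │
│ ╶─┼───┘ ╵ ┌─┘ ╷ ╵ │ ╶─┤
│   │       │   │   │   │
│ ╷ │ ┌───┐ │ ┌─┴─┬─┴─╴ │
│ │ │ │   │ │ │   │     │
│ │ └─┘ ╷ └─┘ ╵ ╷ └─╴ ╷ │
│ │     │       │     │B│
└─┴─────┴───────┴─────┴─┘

Finding the path and converting it to directions:
Path through cells: (0,0) → (0,1) → (0,2) → (1,2) → (1,1) → (2,1) → (2,0) → (3,0) → (4,0) → (5,0) → (6,0) → (6,1) → (5,1) → (5,2) → (4,2) → (4,1) → (3,1) → (3,2) → (2,2) → (2,3) → (3,3) → (4,3) → (5,3) → (6,3) → (7,3) → (8,3) → (8,2) → (7,2) → (7,1) → (8,1) → (8,0) → (9,0) → (9,1) → (10,1) → (11,1) → (11,2) → (11,3) → (10,3) → (10,4) → (11,4) → (11,5) → (11,6) → (11,7) → (10,7) → (10,8) → (11,8) → (11,9) → (11,10) → (10,10) → (10,11) → (11,11)
Directions: right, right, down, left, down, left, down, down, down, down, right, up, right, up, left, up, right, up, right, down, down, down, down, down, down, left, up, left, down, left, down, right, down, down, right, right, up, right, down, right, right, right, up, right, down, right, right, up, right, down

Solution:

┌───────┬─────┬─────┬───┐
│A → ↓  │     │     │   │
│ ┌─╴ ╷ └───┐ │ ┌─┐ │ ╷ │
│ │↓ ↲│     │ │ │ │ │ │ │
├─┘ ┌─┴─┬─╴ │ │ ╵ │ │ └─┤
│↓ ↲│↱ ↓│   │ │   │ │   │
│ ┌─┘ ╷ │ ╶─┤ └─┐ ├─┘ ╷ │
│↓│↱ ↑│↓│   │   │ │   │ │
│ │ ╶─┤ ├─┐ └─╴ │ │ ┌─┘ │
│↓│↑ ↰│↓│ │     │ │ │   │
│ ├─╴ │ │ └─┬─╴ │ └─┘ ╷ │
│↓│↱ ↑│↓│   │   │     │ │
│ ╵ ╶─┤ │ ╶─┤ ╶─┴─┬───┤ │
│↳ ↑  │↓│   │     │   │ │
│ ┌───┤ ├─╴ ├───╴ │ ╷ ╵ │
│ │↓ ↰│↓│   │     │ │   │
├─┘ ╷ ╵ │ ┌─┘ ┌───┤ ├───┤
│↓ ↲│↑ ↲│ │   │   │ │   │
│ ╶─┼───┘ ╵ ┌─┘ ╷ ╵ │ ╶─┤
│↳ ↓│       │   │   │   │
│ ╷ │ ┌───┐ │ ┌─┴─┬─┴─╴ │
│ │↓│ │↱ ↓│ │ │↱ ↓│  ↱ ↓│
│ │ └─┘ ╷ └─┘ ╵ ╷ └─╴ ╷ │
│ │↳ → ↑│↳ → → ↑│↳ → ↑│B│
└─┴─────┴───────┴─────┴─┘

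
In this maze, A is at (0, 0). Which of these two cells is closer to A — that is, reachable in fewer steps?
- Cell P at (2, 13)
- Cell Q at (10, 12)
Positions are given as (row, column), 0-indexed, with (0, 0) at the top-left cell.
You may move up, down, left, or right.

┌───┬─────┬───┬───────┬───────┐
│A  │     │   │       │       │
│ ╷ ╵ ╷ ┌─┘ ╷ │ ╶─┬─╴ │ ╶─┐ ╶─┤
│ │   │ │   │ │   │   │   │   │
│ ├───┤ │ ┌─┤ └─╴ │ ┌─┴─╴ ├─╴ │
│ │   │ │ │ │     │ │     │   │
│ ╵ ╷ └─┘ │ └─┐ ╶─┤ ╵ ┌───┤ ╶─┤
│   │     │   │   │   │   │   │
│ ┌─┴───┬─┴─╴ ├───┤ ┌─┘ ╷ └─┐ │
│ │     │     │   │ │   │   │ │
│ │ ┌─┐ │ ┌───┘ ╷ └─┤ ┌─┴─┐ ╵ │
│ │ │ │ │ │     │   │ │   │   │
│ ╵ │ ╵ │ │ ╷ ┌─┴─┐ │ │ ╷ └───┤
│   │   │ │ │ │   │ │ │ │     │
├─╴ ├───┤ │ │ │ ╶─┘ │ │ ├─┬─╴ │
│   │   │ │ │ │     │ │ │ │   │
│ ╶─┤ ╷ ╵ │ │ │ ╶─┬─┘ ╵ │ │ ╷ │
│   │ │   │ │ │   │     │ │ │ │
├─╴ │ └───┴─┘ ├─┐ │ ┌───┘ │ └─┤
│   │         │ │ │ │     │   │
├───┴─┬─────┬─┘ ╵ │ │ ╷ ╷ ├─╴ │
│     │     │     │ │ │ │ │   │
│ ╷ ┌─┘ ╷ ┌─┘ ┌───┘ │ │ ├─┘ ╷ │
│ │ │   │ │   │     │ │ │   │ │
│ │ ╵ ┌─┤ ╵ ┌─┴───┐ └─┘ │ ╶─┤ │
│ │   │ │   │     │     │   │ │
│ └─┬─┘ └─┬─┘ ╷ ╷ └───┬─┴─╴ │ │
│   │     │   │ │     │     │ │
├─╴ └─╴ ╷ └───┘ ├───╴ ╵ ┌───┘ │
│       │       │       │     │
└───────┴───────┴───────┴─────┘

Shortest path A → P at (2, 13): 41 steps
Shortest path A → Q at (10, 12): 68 steps

P is closer (41 steps vs 68 steps).

Path to P:

┌───┬─────┬───┬───────┬───────┐
│A  │     │↱ ↓│↱ → → ↓│↱ → ↓  │
│ ╷ ╵ ╷ ┌─┘ ╷ │ ╶─┬─╴ │ ╶─┐ ╶─┤
│↓│   │ │↱ ↑│↓│↑ ↰│↓ ↲│↑ ↰│↳ ↓│
│ ├───┤ │ ┌─┤ └─╴ │ ┌─┴─╴ ├─╴ │
│↓│↱ ↓│ │↑│ │↳ → ↑│↓│↱ → ↑│P ↲│
│ ╵ ╷ └─┘ │ └─┐ ╶─┤ ╵ ┌───┤ ╶─┤
│↳ ↑│↳ → ↑│   │   │↳ ↑│   │   │
│ ┌─┴───┬─┴─╴ ├───┤ ┌─┘ ╷ └─┐ │
│ │     │     │   │ │   │   │ │
│ │ ┌─┐ │ ┌───┘ ╷ └─┤ ┌─┴─┐ ╵ │
│ │ │ │ │ │     │   │ │   │   │
│ ╵ │ ╵ │ │ ╷ ┌─┴─┐ │ │ ╷ └───┤
│   │   │ │ │ │   │ │ │ │     │
├─╴ ├───┤ │ │ │ ╶─┘ │ │ ├─┬─╴ │
│   │   │ │ │ │     │ │ │ │   │
│ ╶─┤ ╷ ╵ │ │ │ ╶─┬─┘ ╵ │ │ ╷ │
│   │ │   │ │ │   │     │ │ │ │
├─╴ │ └───┴─┘ ├─┐ │ ┌───┘ │ └─┤
│   │         │ │ │ │     │   │
├───┴─┬─────┬─┘ ╵ │ │ ╷ ╷ ├─╴ │
│     │     │     │ │ │ │ │   │
│ ╷ ┌─┘ ╷ ┌─┘ ┌───┘ │ │ ├─┘ ╷ │
│ │ │   │ │   │     │ │ │   │ │
│ │ ╵ ┌─┤ ╵ ┌─┴───┐ └─┘ │ ╶─┤ │
│ │   │ │   │     │     │   │ │
│ └─┬─┘ └─┬─┘ ╷ ╷ └───┬─┴─╴ │ │
│   │     │   │ │     │     │ │
├─╴ └─╴ ╷ └───┘ ├───╴ ╵ ┌───┘ │
│       │       │       │     │
└───────┴───────┴───────┴─────┘

Path to Q:

┌───┬─────┬───┬───────┬───────┐
│A  │     │↱ ↓│↱ → → ↓│↱ → ↓  │
│ ╷ ╵ ╷ ┌─┘ ╷ │ ╶─┬─╴ │ ╶─┐ ╶─┤
│↓│   │ │↱ ↑│↓│↑ ↰│↓ ↲│↑ ↰│↳ ↓│
│ ├───┤ │ ┌─┤ └─╴ │ ┌─┴─╴ ├─╴ │
│↓│↱ ↓│ │↑│ │↳ → ↑│↓│↱ → ↑│↓ ↲│
│ ╵ ╷ └─┘ │ └─┐ ╶─┤ ╵ ┌───┤ ╶─┤
│↳ ↑│↳ → ↑│   │   │↳ ↑│↓ ↰│↳ ↓│
│ ┌─┴───┬─┴─╴ ├───┤ ┌─┘ ╷ └─┐ │
│ │     │     │   │ │↓ ↲│↑ ↰│↓│
│ │ ┌─┐ │ ┌───┘ ╷ └─┤ ┌─┴─┐ ╵ │
│ │ │ │ │ │     │   │↓│   │↑ ↲│
│ ╵ │ ╵ │ │ ╷ ┌─┴─┐ │ │ ╷ └───┤
│   │   │ │ │ │   │ │↓│ │     │
├─╴ ├───┤ │ │ │ ╶─┘ │ │ ├─┬─╴ │
│   │   │ │ │ │     │↓│ │ │   │
│ ╶─┤ ╷ ╵ │ │ │ ╶─┬─┘ ╵ │ │ ╷ │
│   │ │   │ │ │   │↓ ↲  │ │ │ │
├─╴ │ └───┴─┘ ├─┐ │ ┌───┘ │ └─┤
│   │         │ │ │↓│  ↱ ↓│   │
├───┴─┬─────┬─┘ ╵ │ │ ╷ ╷ ├─╴ │
│     │     │     │↓│ │↑│Q│   │
│ ╷ ┌─┘ ╷ ┌─┘ ┌───┘ │ │ ├─┘ ╷ │
│ │ │   │ │   │    ↓│ │↑│   │ │
│ │ ╵ ┌─┤ ╵ ┌─┴───┐ └─┘ │ ╶─┤ │
│ │   │ │   │     │↳ → ↑│   │ │
│ └─┬─┘ └─┬─┘ ╷ ╷ └───┬─┴─╴ │ │
│   │     │   │ │     │     │ │
├─╴ └─╴ ╷ └───┘ ├───╴ ╵ ┌───┘ │
│       │       │       │     │
└───────┴───────┴───────┴─────┘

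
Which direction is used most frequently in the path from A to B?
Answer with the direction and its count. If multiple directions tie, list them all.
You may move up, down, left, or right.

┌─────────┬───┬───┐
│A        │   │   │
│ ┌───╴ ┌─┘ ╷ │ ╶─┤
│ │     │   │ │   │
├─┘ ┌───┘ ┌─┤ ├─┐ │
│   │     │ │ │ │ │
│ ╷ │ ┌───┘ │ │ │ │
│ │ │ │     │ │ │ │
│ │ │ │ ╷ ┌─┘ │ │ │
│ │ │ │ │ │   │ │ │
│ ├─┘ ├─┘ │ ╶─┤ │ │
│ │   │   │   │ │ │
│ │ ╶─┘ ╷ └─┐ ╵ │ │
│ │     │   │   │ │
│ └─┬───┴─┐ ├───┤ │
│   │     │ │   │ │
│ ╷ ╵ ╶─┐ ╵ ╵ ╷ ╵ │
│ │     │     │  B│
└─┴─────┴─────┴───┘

Directions: right, right, right, down, left, left, down, left, down, down, down, down, down, right, down, right, up, right, right, down, right, right, up, right, down, right
Counts: {'right': 11, 'down': 10, 'left': 3, 'up': 2}
Most common: right (11 times)

Solution:

┌─────────┬───┬───┐
│A → → ↓  │   │   │
│ ┌───╴ ┌─┘ ╷ │ ╶─┤
│ │↓ ← ↲│   │ │   │
├─┘ ┌───┘ ┌─┤ ├─┐ │
│↓ ↲│     │ │ │ │ │
│ ╷ │ ┌───┘ │ │ │ │
│↓│ │ │     │ │ │ │
│ │ │ │ ╷ ┌─┘ │ │ │
│↓│ │ │ │ │   │ │ │
│ ├─┘ ├─┘ │ ╶─┤ │ │
│↓│   │   │   │ │ │
│ │ ╶─┘ ╷ └─┐ ╵ │ │
│↓│     │   │   │ │
│ └─┬───┴─┐ ├───┤ │
│↳ ↓│↱ → ↓│ │↱ ↓│ │
│ ╷ ╵ ╶─┐ ╵ ╵ ╷ ╵ │
│ │↳ ↑  │↳ → ↑│↳ B│
└─┴─────┴─────┴───┘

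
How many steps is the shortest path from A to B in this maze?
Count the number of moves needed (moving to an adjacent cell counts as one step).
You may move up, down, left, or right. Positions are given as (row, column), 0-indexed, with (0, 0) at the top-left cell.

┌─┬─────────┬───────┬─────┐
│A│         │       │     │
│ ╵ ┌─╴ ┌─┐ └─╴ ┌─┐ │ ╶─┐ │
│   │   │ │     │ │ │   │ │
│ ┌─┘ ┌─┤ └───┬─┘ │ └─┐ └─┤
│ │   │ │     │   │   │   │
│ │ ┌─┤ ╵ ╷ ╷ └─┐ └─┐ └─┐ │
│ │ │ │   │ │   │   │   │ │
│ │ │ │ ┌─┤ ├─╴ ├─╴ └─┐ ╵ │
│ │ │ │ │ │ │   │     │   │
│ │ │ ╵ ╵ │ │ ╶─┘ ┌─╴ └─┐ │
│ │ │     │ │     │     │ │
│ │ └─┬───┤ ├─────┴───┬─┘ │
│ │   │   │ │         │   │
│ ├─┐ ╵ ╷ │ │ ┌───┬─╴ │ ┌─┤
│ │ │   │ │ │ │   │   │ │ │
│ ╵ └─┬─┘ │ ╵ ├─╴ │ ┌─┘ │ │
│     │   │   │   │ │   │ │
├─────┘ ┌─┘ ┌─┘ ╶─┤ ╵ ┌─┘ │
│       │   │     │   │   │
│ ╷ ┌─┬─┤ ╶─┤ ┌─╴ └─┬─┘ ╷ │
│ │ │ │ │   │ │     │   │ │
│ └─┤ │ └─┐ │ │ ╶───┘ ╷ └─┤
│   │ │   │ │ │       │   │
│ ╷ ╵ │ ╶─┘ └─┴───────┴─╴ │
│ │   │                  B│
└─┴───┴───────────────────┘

Using BFS to find shortest path:
Start: (0, 0), End: (12, 12)
Path found:
(0,0) → (1,0) → (1,1) → (0,1) → (0,2) → (0,3) → (0,4) → (0,5) → (1,5) → (1,6) → (1,7) → (0,7) → (0,8) → (0,9) → (1,9) → (2,9) → (2,10) → (3,10) → (3,11) → (4,11) → (4,12) → (5,12) → (6,12) → (6,11) → (7,11) → (8,11) → (8,10) → (9,10) → (9,9) → (8,9) → (7,9) → (7,10) → (6,10) → (6,9) → (6,8) → (6,7) → (6,6) → (7,6) → (8,6) → (8,5) → (9,5) → (9,4) → (10,4) → (10,5) → (11,5) → (12,5) → (12,6) → (12,7) → (12,8) → (12,9) → (12,10) → (12,11) → (12,12)
Number of steps: 52

Solution:

┌─┬─────────┬───────┬─────┐
│A│↱ → → → ↓│  ↱ → ↓│     │
│ ╵ ┌─╴ ┌─┐ └─╴ ┌─┐ │ ╶─┐ │
│↳ ↑│   │ │↳ → ↑│ │↓│   │ │
│ ┌─┘ ┌─┤ └───┬─┘ │ └─┐ └─┤
│ │   │ │     │   │↳ ↓│   │
│ │ ┌─┤ ╵ ╷ ╷ └─┐ └─┐ └─┐ │
│ │ │ │   │ │   │   │↳ ↓│ │
│ │ │ │ ┌─┤ ├─╴ ├─╴ └─┐ ╵ │
│ │ │ │ │ │ │   │     │↳ ↓│
│ │ │ ╵ ╵ │ │ ╶─┘ ┌─╴ └─┐ │
│ │ │     │ │     │     │↓│
│ │ └─┬───┤ ├─────┴───┬─┘ │
│ │   │   │ │↓ ← ← ← ↰│↓ ↲│
│ ├─┐ ╵ ╷ │ │ ┌───┬─╴ │ ┌─┤
│ │ │   │ │ │↓│   │↱ ↑│↓│ │
│ ╵ └─┬─┘ │ ╵ ├─╴ │ ┌─┘ │ │
│     │   │↓ ↲│   │↑│↓ ↲│ │
├─────┘ ┌─┘ ┌─┘ ╶─┤ ╵ ┌─┘ │
│       │↓ ↲│     │↑ ↲│   │
│ ╷ ┌─┬─┤ ╶─┤ ┌─╴ └─┬─┘ ╷ │
│ │ │ │ │↳ ↓│ │     │   │ │
│ └─┤ │ └─┐ │ │ ╶───┘ ╷ └─┤
│   │ │   │↓│ │       │   │
│ ╷ ╵ │ ╶─┘ └─┴───────┴─╴ │
│ │   │    ↳ → → → → → → B│
└─┴───┴───────────────────┘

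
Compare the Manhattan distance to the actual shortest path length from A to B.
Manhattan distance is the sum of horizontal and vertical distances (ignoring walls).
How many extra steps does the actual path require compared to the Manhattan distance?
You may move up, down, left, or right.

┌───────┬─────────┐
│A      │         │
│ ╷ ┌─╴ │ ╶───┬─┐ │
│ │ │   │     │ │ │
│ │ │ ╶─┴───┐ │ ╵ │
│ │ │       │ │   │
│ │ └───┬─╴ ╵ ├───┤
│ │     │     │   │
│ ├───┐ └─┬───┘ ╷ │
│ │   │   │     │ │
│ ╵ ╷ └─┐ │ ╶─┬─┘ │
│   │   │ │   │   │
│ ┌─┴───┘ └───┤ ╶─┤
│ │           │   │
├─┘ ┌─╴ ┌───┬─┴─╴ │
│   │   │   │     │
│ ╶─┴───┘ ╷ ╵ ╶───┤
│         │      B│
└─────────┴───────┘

Manhattan distance: |8 - 0| + |8 - 0| = 16
Actual path length: 26
Extra steps: 26 - 16 = 10

Solution:

┌───────┬─────────┐
│A ↓    │         │
│ ╷ ┌─╴ │ ╶───┬─┐ │
│ │↓│   │     │ │ │
│ │ │ ╶─┴───┐ │ ╵ │
│ │↓│       │ │   │
│ │ └───┬─╴ ╵ ├───┤
│ │↳ → ↓│     │   │
│ ├───┐ └─┬───┘ ╷ │
│ │   │↳ ↓│     │ │
│ ╵ ╷ └─┐ │ ╶─┬─┘ │
│   │   │↓│   │   │
│ ┌─┴───┘ └───┤ ╶─┤
│ │↓ ← ← ↲    │   │
├─┘ ┌─╴ ┌───┬─┴─╴ │
│↓ ↲│   │↱ ↓│     │
│ ╶─┴───┘ ╷ ╵ ╶───┤
│↳ → → → ↑│↳ → → B│
└─────────┴───────┘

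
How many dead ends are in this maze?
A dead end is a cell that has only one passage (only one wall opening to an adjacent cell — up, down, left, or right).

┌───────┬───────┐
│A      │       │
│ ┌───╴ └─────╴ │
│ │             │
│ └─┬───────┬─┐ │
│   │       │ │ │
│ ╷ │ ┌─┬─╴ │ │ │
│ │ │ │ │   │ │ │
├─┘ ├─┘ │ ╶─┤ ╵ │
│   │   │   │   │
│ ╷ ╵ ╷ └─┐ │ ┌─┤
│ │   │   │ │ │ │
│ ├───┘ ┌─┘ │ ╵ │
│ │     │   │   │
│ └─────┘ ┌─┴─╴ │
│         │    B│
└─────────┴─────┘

Checking each cell for number of passages:

Dead ends found at positions:
  (0, 4)
  (1, 1)
  (2, 6)
  (3, 0)
  (3, 2)
  (3, 3)
  (5, 4)
  (5, 7)
  (6, 1)
  (7, 5)
Total dead ends: 10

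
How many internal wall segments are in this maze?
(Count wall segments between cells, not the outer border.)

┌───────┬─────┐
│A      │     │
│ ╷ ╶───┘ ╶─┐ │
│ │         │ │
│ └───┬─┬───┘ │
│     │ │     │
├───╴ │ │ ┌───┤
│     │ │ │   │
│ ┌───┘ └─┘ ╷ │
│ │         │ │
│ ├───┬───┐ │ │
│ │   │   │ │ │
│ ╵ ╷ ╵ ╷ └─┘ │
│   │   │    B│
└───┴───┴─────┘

Counting internal wall segments:
Total internal walls: 36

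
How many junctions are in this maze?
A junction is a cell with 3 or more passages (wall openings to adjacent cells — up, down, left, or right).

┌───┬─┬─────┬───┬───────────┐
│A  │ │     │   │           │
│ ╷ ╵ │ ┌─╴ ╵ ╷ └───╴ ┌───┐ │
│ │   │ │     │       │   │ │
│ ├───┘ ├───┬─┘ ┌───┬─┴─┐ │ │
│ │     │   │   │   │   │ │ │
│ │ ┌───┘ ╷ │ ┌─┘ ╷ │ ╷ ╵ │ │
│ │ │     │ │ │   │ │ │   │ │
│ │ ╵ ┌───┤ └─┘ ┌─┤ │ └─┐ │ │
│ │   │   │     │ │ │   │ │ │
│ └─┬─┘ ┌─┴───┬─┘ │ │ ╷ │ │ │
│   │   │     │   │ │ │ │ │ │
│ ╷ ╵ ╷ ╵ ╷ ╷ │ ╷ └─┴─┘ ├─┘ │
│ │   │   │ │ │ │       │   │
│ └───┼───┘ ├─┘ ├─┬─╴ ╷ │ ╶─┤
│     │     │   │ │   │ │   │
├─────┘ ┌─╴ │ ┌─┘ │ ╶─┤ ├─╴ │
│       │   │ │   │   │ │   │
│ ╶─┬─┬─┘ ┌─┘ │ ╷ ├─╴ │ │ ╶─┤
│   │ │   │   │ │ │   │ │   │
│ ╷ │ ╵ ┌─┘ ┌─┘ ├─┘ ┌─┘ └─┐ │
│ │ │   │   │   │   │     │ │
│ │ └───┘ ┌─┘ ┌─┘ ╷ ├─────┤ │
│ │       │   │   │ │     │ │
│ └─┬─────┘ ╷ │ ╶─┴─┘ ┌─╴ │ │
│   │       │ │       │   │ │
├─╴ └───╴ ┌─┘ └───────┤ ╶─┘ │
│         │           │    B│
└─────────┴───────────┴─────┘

Checking each cell for number of passages:

Junctions found (3+ passages):
  (0, 10): 3 passages
  (1, 5): 3 passages
  (1, 7): 3 passages
  (3, 12): 3 passages
  (4, 10): 3 passages
  (5, 0): 3 passages
  (5, 3): 3 passages
  (5, 5): 3 passages
  (5, 8): 3 passages
  (6, 10): 3 passages
  (6, 11): 3 passages
  (7, 5): 3 passages
  (8, 8): 3 passages
  (9, 0): 3 passages
  (10, 9): 3 passages
  (10, 11): 3 passages
  (11, 6): 3 passages
  (12, 4): 3 passages
  (13, 1): 3 passages
  (13, 6): 3 passages
Total junctions: 20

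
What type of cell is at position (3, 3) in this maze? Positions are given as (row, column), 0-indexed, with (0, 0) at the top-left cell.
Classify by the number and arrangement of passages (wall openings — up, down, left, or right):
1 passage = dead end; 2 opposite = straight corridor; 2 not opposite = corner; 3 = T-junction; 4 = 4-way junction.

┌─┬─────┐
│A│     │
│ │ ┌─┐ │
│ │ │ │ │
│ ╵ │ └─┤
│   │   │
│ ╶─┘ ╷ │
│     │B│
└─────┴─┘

Checking cell at (3, 3):
Number of passages: 1
Cell type: dead end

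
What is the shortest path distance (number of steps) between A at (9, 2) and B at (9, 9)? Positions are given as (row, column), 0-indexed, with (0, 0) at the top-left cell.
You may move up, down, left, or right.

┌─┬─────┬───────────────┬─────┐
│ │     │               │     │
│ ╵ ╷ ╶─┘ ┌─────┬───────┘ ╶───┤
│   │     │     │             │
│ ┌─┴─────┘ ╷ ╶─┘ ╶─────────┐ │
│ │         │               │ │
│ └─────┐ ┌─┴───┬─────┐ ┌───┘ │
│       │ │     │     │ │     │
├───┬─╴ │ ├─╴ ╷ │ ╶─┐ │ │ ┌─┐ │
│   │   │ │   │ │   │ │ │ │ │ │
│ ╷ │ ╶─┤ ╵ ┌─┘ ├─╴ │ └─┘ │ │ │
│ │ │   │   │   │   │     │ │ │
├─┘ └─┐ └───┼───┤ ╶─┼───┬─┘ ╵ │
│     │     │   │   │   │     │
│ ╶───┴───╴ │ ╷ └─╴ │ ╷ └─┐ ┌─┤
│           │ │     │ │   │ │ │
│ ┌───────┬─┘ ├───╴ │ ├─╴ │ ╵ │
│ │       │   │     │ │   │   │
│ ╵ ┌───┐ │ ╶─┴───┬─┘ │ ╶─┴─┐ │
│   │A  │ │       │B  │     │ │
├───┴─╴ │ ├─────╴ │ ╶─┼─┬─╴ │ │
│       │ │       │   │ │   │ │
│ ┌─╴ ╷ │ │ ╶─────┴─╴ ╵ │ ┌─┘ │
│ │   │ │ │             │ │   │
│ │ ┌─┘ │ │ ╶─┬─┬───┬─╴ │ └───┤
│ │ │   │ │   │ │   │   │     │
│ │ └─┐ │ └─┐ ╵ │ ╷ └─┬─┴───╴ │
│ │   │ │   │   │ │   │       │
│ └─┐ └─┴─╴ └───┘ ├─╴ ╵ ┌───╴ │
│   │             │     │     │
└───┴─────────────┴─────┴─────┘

Finding path from (9, 2) to (9, 9):
Path: (9,2) → (9,3) → (10,3) → (10,2) → (11,2) → (11,1) → (12,1) → (13,1) → (13,2) → (14,2) → (14,3) → (14,4) → (14,5) → (14,6) → (14,7) → (14,8) → (13,8) → (12,8) → (12,9) → (13,9) → (13,10) → (14,10) → (14,11) → (13,11) → (13,12) → (13,13) → (13,14) → (12,14) → (12,13) → (12,12) → (11,12) → (10,12) → (10,13) → (9,13) → (9,12) → (9,11) → (8,11) → (8,12) → (7,12) → (7,11) → (6,11) → (6,10) → (7,10) → (8,10) → (9,10) → (9,9)
Distance: 45 steps

Solution:

┌─┬─────┬───────────────┬─────┐
│ │     │               │     │
│ ╵ ╷ ╶─┘ ┌─────┬───────┘ ╶───┤
│   │     │     │             │
│ ┌─┴─────┘ ╷ ╶─┘ ╶─────────┐ │
│ │         │               │ │
│ └─────┐ ┌─┴───┬─────┐ ┌───┘ │
│       │ │     │     │ │     │
├───┬─╴ │ ├─╴ ╷ │ ╶─┐ │ │ ┌─┐ │
│   │   │ │   │ │   │ │ │ │ │ │
│ ╷ │ ╶─┤ ╵ ┌─┘ ├─╴ │ └─┘ │ │ │
│ │ │   │   │   │   │     │ │ │
├─┘ └─┐ └───┼───┤ ╶─┼───┬─┘ ╵ │
│     │     │   │   │↓ ↰│     │
│ ╶───┴───╴ │ ╷ └─╴ │ ╷ └─┐ ┌─┤
│           │ │     │↓│↑ ↰│ │ │
│ ┌───────┬─┘ ├───╴ │ ├─╴ │ ╵ │
│ │       │   │     │↓│↱ ↑│   │
│ ╵ ┌───┐ │ ╶─┴───┬─┘ │ ╶─┴─┐ │
│   │A ↓│ │       │B ↲│↑ ← ↰│ │
├───┴─╴ │ ├─────╴ │ ╶─┼─┬─╴ │ │
│    ↓ ↲│ │       │   │ │↱ ↑│ │
│ ┌─╴ ╷ │ │ ╶─────┴─╴ ╵ │ ┌─┘ │
│ │↓ ↲│ │ │             │↑│   │
│ │ ┌─┘ │ │ ╶─┬─┬───┬─╴ │ └───┤
│ │↓│   │ │   │ │↱ ↓│   │↑ ← ↰│
│ │ └─┐ │ └─┐ ╵ │ ╷ └─┬─┴───╴ │
│ │↳ ↓│ │   │   │↑│↳ ↓│↱ → → ↑│
│ └─┐ └─┴─╴ └───┘ ├─╴ ╵ ┌───╴ │
│   │↳ → → → → → ↑│  ↳ ↑│     │
└───┴─────────────┴─────┴─────┘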